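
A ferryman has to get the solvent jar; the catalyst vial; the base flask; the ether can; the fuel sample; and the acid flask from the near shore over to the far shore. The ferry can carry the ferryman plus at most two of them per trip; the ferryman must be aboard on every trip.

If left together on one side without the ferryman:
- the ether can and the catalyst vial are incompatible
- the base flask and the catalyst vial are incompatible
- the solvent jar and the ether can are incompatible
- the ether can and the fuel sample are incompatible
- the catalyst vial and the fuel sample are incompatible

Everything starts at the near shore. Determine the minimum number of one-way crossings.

9

Counting alone: the ferryman can take at most 2 across per trip to the far shore, so moving all 6 needs at least 3 loaded trips out, with a return between consecutive ones — at least 5 crossings.
The safety rule pushes this higher. Following every safe sequence of crossings, the most of the 6 that can be at the far shore as the ferry arrives there on crossings 5, 7 is 4, 5 respectively — never all 6.
So no plan with fewer than 9 crossings exists, and this one achieves 9:
1. Ferryman goes to the far shore with the catalyst vial and the ether can.  [the near shore: the acid flask, the base flask, the fuel sample, the solvent jar | the far shore: the catalyst vial, the ether can]
2. Ferryman goes back to the near shore with the catalyst vial.  [the near shore: the acid flask, the base flask, the catalyst vial, the fuel sample, the solvent jar | the far shore: the ether can]
3. Ferryman goes to the far shore with the catalyst vial and the solvent jar.  [the near shore: the acid flask, the base flask, the fuel sample | the far shore: the catalyst vial, the ether can, the solvent jar]
4. Ferryman goes back to the near shore with the ether can.  [the near shore: the acid flask, the base flask, the ether can, the fuel sample | the far shore: the catalyst vial, the solvent jar]
5. Ferryman goes to the far shore with the base flask and the fuel sample.  [the near shore: the acid flask, the ether can | the far shore: the base flask, the catalyst vial, the fuel sample, the solvent jar]
6. Ferryman goes back to the near shore with the catalyst vial.  [the near shore: the acid flask, the catalyst vial, the ether can | the far shore: the base flask, the fuel sample, the solvent jar]
7. Ferryman goes to the far shore with the acid flask and the catalyst vial.  [the near shore: the ether can | the far shore: the acid flask, the base flask, the catalyst vial, the fuel sample, the solvent jar]
8. Ferryman goes back to the near shore with the catalyst vial.  [the near shore: the catalyst vial, the ether can | the far shore: the acid flask, the base flask, the fuel sample, the solvent jar]
9. Ferryman goes to the far shore with the catalyst vial and the ether can.  [the near shore: — | the far shore: the acid flask, the base flask, the catalyst vial, the ether can, the fuel sample, the solvent jar]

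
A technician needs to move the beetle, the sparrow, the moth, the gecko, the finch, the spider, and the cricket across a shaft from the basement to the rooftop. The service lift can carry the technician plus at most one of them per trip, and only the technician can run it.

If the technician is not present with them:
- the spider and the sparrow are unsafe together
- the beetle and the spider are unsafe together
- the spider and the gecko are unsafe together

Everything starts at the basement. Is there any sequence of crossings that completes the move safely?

Following every safe sequence of crossings from the start, the most of the 7 that can be at the rooftop as the service lift arrives there on crossings 1, 3, 5, 7, 9 is 1, 2, 3, 4, 5 respectively; the best ever achieved is 5 of 7.
From crossing 11 on, no configuration arises that was not already reachable earlier: only 72 distinct safe configurations (who is on which side, and where the service lift is) can ever be reached, none of them has everyone across, and every continuation just revisits them. So no valid plan exists.

No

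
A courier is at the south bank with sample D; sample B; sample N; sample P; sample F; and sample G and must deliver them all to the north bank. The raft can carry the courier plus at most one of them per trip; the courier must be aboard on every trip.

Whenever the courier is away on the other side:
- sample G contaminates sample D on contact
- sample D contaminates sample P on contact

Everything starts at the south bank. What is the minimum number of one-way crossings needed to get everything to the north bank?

Counting alone: the courier can take at most 1 across per trip to the north bank, so moving all 6 needs at least 6 loaded trips out, with a return between consecutive ones — at least 11 crossings.
The safety rule pushes this higher. Following every safe sequence of crossings, the most of the 6 that can be at the north bank as the raft arrives there on crossing 11 is 5 — never all 6.
So no plan with fewer than 13 crossings exists, and this one achieves 13:
1. Courier goes to the north bank with sample D.
2. Courier goes back to the south bank alone.
3. Courier goes to the north bank with sample B.
4. Courier goes back to the south bank alone.
5. Courier goes to the north bank with sample N.
6. Courier goes back to the south bank alone.
7. Courier goes to the north bank with sample P.
8. Courier goes back to the south bank with sample D.
9. Courier goes to the north bank with sample G.
10. Courier goes back to the south bank alone.
11. Courier goes to the north bank with sample F.
12. Courier goes back to the south bank alone.
13. Courier goes to the north bank with sample D.

13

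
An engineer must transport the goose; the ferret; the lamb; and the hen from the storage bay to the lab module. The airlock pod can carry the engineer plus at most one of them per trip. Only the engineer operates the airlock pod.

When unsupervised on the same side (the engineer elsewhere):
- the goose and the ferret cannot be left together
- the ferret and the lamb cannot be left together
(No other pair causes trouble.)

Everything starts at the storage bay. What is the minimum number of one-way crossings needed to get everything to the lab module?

9

Counting alone: the engineer can take at most 1 across per trip to the lab module, so moving all 4 needs at least 4 loaded trips out, with a return between consecutive ones — at least 7 crossings.
The safety rule pushes this higher. Following every safe sequence of crossings, the most of the 4 that can be at the lab module as the airlock pod arrives there on crossing 7 is 3 — never all 4.
So no plan with fewer than 9 crossings exists, and this one achieves 9:
1. Engineer goes to the lab module with the ferret.
2. Engineer goes back to the storage bay alone.
3. Engineer goes to the lab module with the goose.
4. Engineer goes back to the storage bay with the ferret.
5. Engineer goes to the lab module with the lamb.
6. Engineer goes back to the storage bay alone.
7. Engineer goes to the lab module with the hen.
8. Engineer goes back to the storage bay alone.
9. Engineer goes to the lab module with the ferret.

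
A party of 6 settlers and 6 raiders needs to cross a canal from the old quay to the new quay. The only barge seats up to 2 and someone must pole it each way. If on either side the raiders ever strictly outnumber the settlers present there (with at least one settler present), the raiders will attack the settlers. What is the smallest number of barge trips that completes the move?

impossible

Following every safe sequence of crossings from the start, the most of the 12 that can be at the new quay as the barge arrives there on crossings 1, 3, 5, 7, 9 is 2, 3, 4, 5, 6 respectively; the best ever achieved is 6 of 12.
From crossing 11 on, no configuration arises that was not already reachable earlier: only 15 distinct safe configurations (who is on which side, and where the barge is) can ever be reached, none of them has everyone across, and every continuation just revisits them. They are: 0 settlers + 0 raiders across (barge back at the start); 0 settlers + 1 raider across (barge there); 0 settlers + 1 raider across (barge back at the start); 0 settlers + 2 raiders across (barge there); 0 settlers + 2 raiders across (barge back at the start); 0 settlers + 3 raiders across (barge there); 0 settlers + 3 raiders across (barge back at the start); 0 settlers + 4 raiders across (barge there); 0 settlers + 4 raiders across (barge back at the start); 0 settlers + 5 raiders across (barge there); 0 settlers + 5 raiders across (barge back at the start); 0 settlers + 6 raiders across (barge there); 1 settler + 1 raider across (barge there); 1 settler + 1 raider across (barge back at the start); 2 settlers + 2 raiders across (barge there). So no valid plan exists.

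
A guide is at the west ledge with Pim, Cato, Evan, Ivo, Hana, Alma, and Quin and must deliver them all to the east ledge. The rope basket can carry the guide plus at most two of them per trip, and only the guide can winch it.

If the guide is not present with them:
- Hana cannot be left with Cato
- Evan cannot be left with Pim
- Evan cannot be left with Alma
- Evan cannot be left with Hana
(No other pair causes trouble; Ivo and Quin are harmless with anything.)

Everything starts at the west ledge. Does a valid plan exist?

Yes

1. Guide goes to the east ledge with Cato and Evan.  [the west ledge: Alma, Hana, Ivo, Pim, Quin | the east ledge: Cato, Evan]
2. Guide goes back to the west ledge alone.  [the west ledge: Alma, Hana, Ivo, Pim, Quin | the east ledge: Cato, Evan]
3. Guide goes to the east ledge with Ivo and Quin.  [the west ledge: Alma, Hana, Pim | the east ledge: Cato, Evan, Ivo, Quin]
4. Guide goes back to the west ledge alone.  [the west ledge: Alma, Hana, Pim | the east ledge: Cato, Evan, Ivo, Quin]
5. Guide goes to the east ledge with Alma and Pim.  [the west ledge: Hana | the east ledge: Alma, Cato, Evan, Ivo, Pim, Quin]
6. Guide goes back to the west ledge with Evan.  [the west ledge: Evan, Hana | the east ledge: Alma, Cato, Ivo, Pim, Quin]
7. Guide goes to the east ledge with Evan and Hana.  [the west ledge: — | the east ledge: Alma, Cato, Evan, Hana, Ivo, Pim, Quin]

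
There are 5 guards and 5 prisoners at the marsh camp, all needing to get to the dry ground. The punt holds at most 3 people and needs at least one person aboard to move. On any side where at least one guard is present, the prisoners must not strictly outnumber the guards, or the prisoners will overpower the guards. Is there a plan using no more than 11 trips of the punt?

Yes

Yes — this plan uses 11 crossings (≤ 11):
1. 2 prisoners → the dry ground.  (the marsh camp: 5G 3P; the dry ground: 0G 2P)
2. 1 prisoner ← the marsh camp.  (the marsh camp: 5G 4P; the dry ground: 0G 1P)
3. 3 prisoners → the dry ground.  (the marsh camp: 5G 1P; the dry ground: 0G 4P)
4. 1 prisoner ← the marsh camp.  (the marsh camp: 5G 2P; the dry ground: 0G 3P)
5. 3 guards → the dry ground.  (the marsh camp: 2G 2P; the dry ground: 3G 3P)
6. 1 guard and 1 prisoner ← the marsh camp.  (the marsh camp: 3G 3P; the dry ground: 2G 2P)
7. 3 guards → the dry ground.  (the marsh camp: 0G 3P; the dry ground: 5G 2P)
8. 1 prisoner ← the marsh camp.  (the marsh camp: 0G 4P; the dry ground: 5G 1P)
9. 2 prisoners → the dry ground.  (the marsh camp: 0G 2P; the dry ground: 5G 3P)
10. 1 prisoner ← the marsh camp.  (the marsh camp: 0G 3P; the dry ground: 5G 2P)
11. 3 prisoners → the dry ground.  (the marsh camp: 0G 0P; the dry ground: 5G 5P)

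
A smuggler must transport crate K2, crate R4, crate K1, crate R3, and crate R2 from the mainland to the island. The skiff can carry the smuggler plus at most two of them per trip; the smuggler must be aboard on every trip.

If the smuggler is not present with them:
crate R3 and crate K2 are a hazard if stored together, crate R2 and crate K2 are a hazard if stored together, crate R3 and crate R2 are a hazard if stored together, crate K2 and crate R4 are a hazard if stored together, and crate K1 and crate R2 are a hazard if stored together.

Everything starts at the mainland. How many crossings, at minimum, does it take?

7

Counting alone: the smuggler can take at most 2 across per trip to the island, so moving all 5 needs at least 3 loaded trips out, with a return between consecutive ones — at least 5 crossings.
The safety rule pushes this higher. Following every safe sequence of crossings, the most of the 5 that can be at the island as the skiff arrives there on crossing 5 is 4 — never all 5.
So no plan with fewer than 7 crossings exists, and this one achieves 7:
1. Smuggler goes to the island with crate K2 and crate R2.  [the mainland: crate K1, crate R3, crate R4 | the island: crate K2, crate R2]
2. Smuggler goes back to the mainland with crate K2.  [the mainland: crate K1, crate K2, crate R3, crate R4 | the island: crate R2]
3. Smuggler goes to the island with crate K2 and crate R4.  [the mainland: crate K1, crate R3 | the island: crate K2, crate R2, crate R4]
4. Smuggler goes back to the mainland with crate K2.  [the mainland: crate K1, crate K2, crate R3 | the island: crate R2, crate R4]
5. Smuggler goes to the island with crate K1 and crate R3.  [the mainland: crate K2 | the island: crate K1, crate R2, crate R3, crate R4]
6. Smuggler goes back to the mainland with crate R2.  [the mainland: crate K2, crate R2 | the island: crate K1, crate R3, crate R4]
7. Smuggler goes to the island with crate K2 and crate R2.  [the mainland: — | the island: crate K1, crate K2, crate R2, crate R3, crate R4]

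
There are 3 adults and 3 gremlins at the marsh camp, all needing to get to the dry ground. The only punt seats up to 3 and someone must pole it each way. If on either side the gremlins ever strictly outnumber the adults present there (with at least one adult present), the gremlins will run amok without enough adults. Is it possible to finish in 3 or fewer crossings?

No

Counting alone: each trip to the dry ground takes at most 3 across and each return brings at least 1 back, so after t trips out (and t−1 returns) at most 3t − (t−1) of the 6 are across; that first reaches 6 at t = 3, so at least 5 crossings are needed.
Since 3 < 5, 3 crossings cannot be enough. (The shortest complete plan in fact takes 5:)
1. 2 gremlins → the dry ground.  (the marsh camp: 3A 1G; the dry ground: 0A 2G)
2. 1 gremlin ← the marsh camp.  (the marsh camp: 3A 2G; the dry ground: 0A 1G)
3. 3 adults → the dry ground.  (the marsh camp: 0A 2G; the dry ground: 3A 1G)
4. 1 gremlin ← the marsh camp.  (the marsh camp: 0A 3G; the dry ground: 3A 0G)
5. 3 gremlins → the dry ground.  (the marsh camp: 0A 0G; the dry ground: 3A 3G)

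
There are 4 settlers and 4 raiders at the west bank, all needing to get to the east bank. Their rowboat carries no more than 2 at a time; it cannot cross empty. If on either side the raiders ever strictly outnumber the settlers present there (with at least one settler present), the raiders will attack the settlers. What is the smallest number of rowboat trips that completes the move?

Following every safe sequence of crossings from the start, the most of the 8 that can be at the east bank as the rowboat arrives there on crossings 1, 3, 5 is 2, 3, 4 respectively; the best ever achieved is 4 of 8.
From crossing 7 on, no configuration arises that was not already reachable earlier: only 11 distinct safe configurations (who is on which side, and where the rowboat is) can ever be reached, none of them has everyone across, and every continuation just revisits them. They are: 0 settlers + 0 raiders across (rowboat back at the start); 0 settlers + 1 raider across (rowboat there); 0 settlers + 1 raider across (rowboat back at the start); 0 settlers + 2 raiders across (rowboat there); 0 settlers + 2 raiders across (rowboat back at the start); 0 settlers + 3 raiders across (rowboat there); 0 settlers + 3 raiders across (rowboat back at the start); 0 settlers + 4 raiders across (rowboat there); 1 settler + 1 raider across (rowboat there); 1 settler + 1 raider across (rowboat back at the start); 2 settlers + 2 raiders across (rowboat there). So no valid plan exists.

impossible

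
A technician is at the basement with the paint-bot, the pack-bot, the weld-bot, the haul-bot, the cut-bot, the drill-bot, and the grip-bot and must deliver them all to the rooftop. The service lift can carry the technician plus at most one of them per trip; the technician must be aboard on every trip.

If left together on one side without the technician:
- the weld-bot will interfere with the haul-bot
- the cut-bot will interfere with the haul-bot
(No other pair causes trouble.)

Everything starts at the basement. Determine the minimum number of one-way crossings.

15

Counting alone: the technician can take at most 1 across per trip to the rooftop, so moving all 7 needs at least 7 loaded trips out, with a return between consecutive ones — at least 13 crossings.
The safety rule pushes this higher. Following every safe sequence of crossings, the most of the 7 that can be at the rooftop as the service lift arrives there on crossing 13 is 6 — never all 7.
So no plan with fewer than 15 crossings exists, and this one achieves 15:
1. Technician goes to the rooftop with the haul-bot.
2. Technician goes back to the basement alone.
3. Technician goes to the rooftop with the paint-bot.
4. Technician goes back to the basement alone.
5. Technician goes to the rooftop with the pack-bot.
6. Technician goes back to the basement alone.
7. Technician goes to the rooftop with the weld-bot.
8. Technician goes back to the basement with the haul-bot.
9. Technician goes to the rooftop with the cut-bot.
10. Technician goes back to the basement alone.
11. Technician goes to the rooftop with the drill-bot.
12. Technician goes back to the basement alone.
13. Technician goes to the rooftop with the grip-bot.
14. Technician goes back to the basement alone.
15. Technician goes to the rooftop with the haul-bot.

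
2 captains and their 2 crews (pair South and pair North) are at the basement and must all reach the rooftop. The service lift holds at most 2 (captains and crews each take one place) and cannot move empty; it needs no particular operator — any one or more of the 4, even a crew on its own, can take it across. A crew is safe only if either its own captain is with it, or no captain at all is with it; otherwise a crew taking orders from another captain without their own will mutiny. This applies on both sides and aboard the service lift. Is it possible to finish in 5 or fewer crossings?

Yes — this plan uses 5 crossings (≤ 5):
1. captain South and crew South cross → the rooftop.
2. captain South crosses ← the basement.
3. captain North and captain South cross → the rooftop.
4. captain North crosses ← the basement.
5. captain North and crew North cross → the rooftop.

Yes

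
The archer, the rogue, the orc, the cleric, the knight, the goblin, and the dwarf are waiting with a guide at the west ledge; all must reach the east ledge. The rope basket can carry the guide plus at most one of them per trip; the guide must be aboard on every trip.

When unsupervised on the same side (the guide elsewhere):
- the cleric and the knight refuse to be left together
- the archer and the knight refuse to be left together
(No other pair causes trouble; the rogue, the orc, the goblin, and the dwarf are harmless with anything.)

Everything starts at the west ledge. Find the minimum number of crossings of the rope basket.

15

Counting alone: the guide can take at most 1 across per trip to the east ledge, so moving all 7 needs at least 7 loaded trips out, with a return between consecutive ones — at least 13 crossings.
The safety rule pushes this higher. Following every safe sequence of crossings, the most of the 7 that can be at the east ledge as the rope basket arrives there on crossing 13 is 6 — never all 7.
So no plan with fewer than 15 crossings exists, and this one achieves 15:
1. Guide goes to the east ledge with the knight.  [the west ledge: the archer, the cleric, the dwarf, the goblin, the orc, the rogue | the east ledge: the knight]
2. Guide goes back to the west ledge alone.  [the west ledge: the archer, the cleric, the dwarf, the goblin, the orc, the rogue | the east ledge: the knight]
3. Guide goes to the east ledge with the archer.  [the west ledge: the cleric, the dwarf, the goblin, the orc, the rogue | the east ledge: the archer, the knight]
4. Guide goes back to the west ledge with the knight.  [the west ledge: the cleric, the dwarf, the goblin, the knight, the orc, the rogue | the east ledge: the archer]
5. Guide goes to the east ledge with the cleric.  [the west ledge: the dwarf, the goblin, the knight, the orc, the rogue | the east ledge: the archer, the cleric]
6. Guide goes back to the west ledge alone.  [the west ledge: the dwarf, the goblin, the knight, the orc, the rogue | the east ledge: the archer, the cleric]
7. Guide goes to the east ledge with the rogue.  [the west ledge: the dwarf, the goblin, the knight, the orc | the east ledge: the archer, the cleric, the rogue]
8. Guide goes back to the west ledge alone.  [the west ledge: the dwarf, the goblin, the knight, the orc | the east ledge: the archer, the cleric, the rogue]
9. Guide goes to the east ledge with the orc.  [the west ledge: the dwarf, the goblin, the knight | the east ledge: the archer, the cleric, the orc, the rogue]
10. Guide goes back to the west ledge alone.  [the west ledge: the dwarf, the goblin, the knight | the east ledge: the archer, the cleric, the orc, the rogue]
11. Guide goes to the east ledge with the goblin.  [the west ledge: the dwarf, the knight | the east ledge: the archer, the cleric, the goblin, the orc, the rogue]
12. Guide goes back to the west ledge alone.  [the west ledge: the dwarf, the knight | the east ledge: the archer, the cleric, the goblin, the orc, the rogue]
13. Guide goes to the east ledge with the dwarf.  [the west ledge: the knight | the east ledge: the archer, the cleric, the dwarf, the goblin, the orc, the rogue]
14. Guide goes back to the west ledge alone.  [the west ledge: the knight | the east ledge: the archer, the cleric, the dwarf, the goblin, the orc, the rogue]
15. Guide goes to the east ledge with the knight.  [the west ledge: — | the east ledge: the archer, the cleric, the dwarf, the goblin, the knight, the orc, the rogue]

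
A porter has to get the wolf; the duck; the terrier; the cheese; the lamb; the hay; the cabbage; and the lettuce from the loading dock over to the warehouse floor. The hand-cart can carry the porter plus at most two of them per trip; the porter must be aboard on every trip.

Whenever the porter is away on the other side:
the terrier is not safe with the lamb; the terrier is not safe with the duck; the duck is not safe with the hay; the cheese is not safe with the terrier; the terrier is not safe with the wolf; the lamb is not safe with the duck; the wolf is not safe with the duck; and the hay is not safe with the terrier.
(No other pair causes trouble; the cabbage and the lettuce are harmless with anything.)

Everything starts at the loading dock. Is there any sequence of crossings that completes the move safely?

No

Following every safe sequence of crossings from the start, the most of the 8 that can be at the warehouse floor as the hand-cart arrives there on crossings 1, 3, 5, 7, 9 is 2, 3, 4, 5, 6 respectively; the best ever achieved is 6 of 8.
From crossing 11 on, no configuration arises that was not already reachable earlier: only 76 distinct safe configurations (who is on which side, and where the hand-cart is) can ever be reached, none of them has everyone across, and every continuation just revisits them. So no valid plan exists.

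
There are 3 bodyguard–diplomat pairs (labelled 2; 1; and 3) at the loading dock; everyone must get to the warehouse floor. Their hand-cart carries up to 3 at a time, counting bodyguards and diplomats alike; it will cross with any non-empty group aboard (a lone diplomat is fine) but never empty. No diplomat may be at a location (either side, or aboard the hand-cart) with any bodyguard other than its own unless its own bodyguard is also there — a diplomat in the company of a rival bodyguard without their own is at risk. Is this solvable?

Yes

1. bodyguard 2 and diplomat 2 cross → the warehouse floor.
2. bodyguard 2 crosses ← the loading dock.
3. bodyguard 1, bodyguard 2, and bodyguard 3 cross → the warehouse floor.
4. diplomat 2 crosses ← the loading dock.
5. diplomat 1, diplomat 2, and diplomat 3 cross → the warehouse floor.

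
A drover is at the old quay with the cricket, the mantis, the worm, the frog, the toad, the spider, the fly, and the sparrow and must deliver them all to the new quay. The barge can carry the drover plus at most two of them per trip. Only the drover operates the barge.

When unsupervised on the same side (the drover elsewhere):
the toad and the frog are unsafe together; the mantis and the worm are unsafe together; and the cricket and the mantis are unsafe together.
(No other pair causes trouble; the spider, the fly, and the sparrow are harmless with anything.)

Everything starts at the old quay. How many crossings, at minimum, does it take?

9

Counting alone: the drover can take at most 2 across per trip to the new quay, so moving all 8 needs at least 4 loaded trips out, with a return between consecutive ones — at least 7 crossings.
The safety rule pushes this higher. Following every safe sequence of crossings, the most of the 8 that can be at the new quay as the barge arrives there on crossing 7 is 7 — never all 8.
So no plan with fewer than 9 crossings exists, and this one achieves 9:
1. Drover goes to the new quay with the frog and the mantis.  [the old quay: the cricket, the fly, the sparrow, the spider, the toad, the worm | the new quay: the frog, the mantis]
2. Drover goes back to the old quay alone.  [the old quay: the cricket, the fly, the sparrow, the spider, the toad, the worm | the new quay: the frog, the mantis]
3. Drover goes to the new quay with the cricket.  [the old quay: the fly, the sparrow, the spider, the toad, the worm | the new quay: the cricket, the frog, the mantis]
4. Drover goes back to the old quay with the mantis.  [the old quay: the fly, the mantis, the sparrow, the spider, the toad, the worm | the new quay: the cricket, the frog]
5. Drover goes to the new quay with the spider and the worm.  [the old quay: the fly, the mantis, the sparrow, the toad | the new quay: the cricket, the frog, the spider, the worm]
6. Drover goes back to the old quay alone.  [the old quay: the fly, the mantis, the sparrow, the toad | the new quay: the cricket, the frog, the spider, the worm]
7. Drover goes to the new quay with the fly and the sparrow.  [the old quay: the mantis, the toad | the new quay: the cricket, the fly, the frog, the sparrow, the spider, the worm]
8. Drover goes back to the old quay alone.  [the old quay: the mantis, the toad | the new quay: the cricket, the fly, the frog, the sparrow, the spider, the worm]
9. Drover goes to the new quay with the mantis and the toad.  [the old quay: — | the new quay: the cricket, the fly, the frog, the mantis, the sparrow, the spider, the toad, the worm]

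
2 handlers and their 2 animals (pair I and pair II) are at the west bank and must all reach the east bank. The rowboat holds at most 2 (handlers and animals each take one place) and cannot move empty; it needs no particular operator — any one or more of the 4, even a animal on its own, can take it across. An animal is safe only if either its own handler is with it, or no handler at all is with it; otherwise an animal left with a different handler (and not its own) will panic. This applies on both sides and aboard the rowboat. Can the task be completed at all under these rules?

Yes

1. animal I and handler I cross → the east bank.
2. handler I crosses ← the west bank.
3. handler I and handler II cross → the east bank.
4. handler II crosses ← the west bank.
5. animal II and handler II cross → the east bank.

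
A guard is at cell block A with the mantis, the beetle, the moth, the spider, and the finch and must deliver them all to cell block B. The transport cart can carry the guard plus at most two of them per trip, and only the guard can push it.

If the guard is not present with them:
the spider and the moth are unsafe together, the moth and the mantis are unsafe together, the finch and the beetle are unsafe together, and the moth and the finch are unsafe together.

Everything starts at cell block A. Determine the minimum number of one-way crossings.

5

Counting alone: the guard can take at most 2 across per trip to cell block B, so moving all 5 needs at least 3 loaded trips out, with a return between consecutive ones — at least 5 crossings.
The plan below uses exactly 5 crossings, so it is optimal:
1. Guard goes to cell block B with the beetle and the moth.
2. Guard goes back to cell block A alone.
3. Guard goes to cell block B with the mantis and the spider.
4. Guard goes back to cell block A with the moth.
5. Guard goes to cell block B with the finch and the moth.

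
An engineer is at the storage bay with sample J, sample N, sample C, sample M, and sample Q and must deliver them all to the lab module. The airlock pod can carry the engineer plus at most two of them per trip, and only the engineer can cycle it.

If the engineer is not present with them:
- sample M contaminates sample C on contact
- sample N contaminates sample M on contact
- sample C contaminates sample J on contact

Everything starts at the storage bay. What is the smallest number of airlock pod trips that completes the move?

Counting alone: the engineer can take at most 2 across per trip to the lab module, so moving all 5 needs at least 3 loaded trips out, with a return between consecutive ones — at least 5 crossings.
The plan below uses exactly 5 crossings, so it is optimal:
1. Engineer goes to the lab module with sample J and sample M.  [the storage bay: sample C, sample N, sample Q | the lab module: sample J, sample M]
2. Engineer goes back to the storage bay alone.  [the storage bay: sample C, sample N, sample Q | the lab module: sample J, sample M]
3. Engineer goes to the lab module with sample Q.  [the storage bay: sample C, sample N | the lab module: sample J, sample M, sample Q]
4. Engineer goes back to the storage bay alone.  [the storage bay: sample C, sample N | the lab module: sample J, sample M, sample Q]
5. Engineer goes to the lab module with sample C and sample N.  [the storage bay: — | the lab module: sample C, sample J, sample M, sample N, sample Q]

5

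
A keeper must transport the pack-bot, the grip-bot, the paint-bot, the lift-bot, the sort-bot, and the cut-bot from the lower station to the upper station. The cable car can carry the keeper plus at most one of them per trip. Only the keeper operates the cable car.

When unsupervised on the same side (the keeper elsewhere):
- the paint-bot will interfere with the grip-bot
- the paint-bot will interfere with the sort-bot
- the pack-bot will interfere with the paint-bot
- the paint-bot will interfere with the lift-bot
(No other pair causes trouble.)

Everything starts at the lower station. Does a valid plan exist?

No

Following every safe sequence of crossings from the start, the most of the 6 that can be at the upper station as the cable car arrives there on crossings 1, 3, 5 is 1, 2, 3 respectively; the best ever achieved is 3 of 6.
From crossing 7 on, no configuration arises that was not already reachable earlier: only 22 distinct safe configurations (who is on which side, and where the cable car is) can ever be reached, none of them has everyone across, and every continuation just revisits them. So no valid plan exists.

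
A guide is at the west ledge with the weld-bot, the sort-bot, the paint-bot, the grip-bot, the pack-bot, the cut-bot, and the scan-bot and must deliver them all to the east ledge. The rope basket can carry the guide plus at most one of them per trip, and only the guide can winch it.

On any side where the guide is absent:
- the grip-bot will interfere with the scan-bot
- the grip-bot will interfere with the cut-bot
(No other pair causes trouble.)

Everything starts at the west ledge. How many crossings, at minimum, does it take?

Counting alone: the guide can take at most 1 across per trip to the east ledge, so moving all 7 needs at least 7 loaded trips out, with a return between consecutive ones — at least 13 crossings.
The safety rule pushes this higher. Following every safe sequence of crossings, the most of the 7 that can be at the east ledge as the rope basket arrives there on crossing 13 is 6 — never all 7.
So no plan with fewer than 15 crossings exists, and this one achieves 15:
1. Guide goes to the east ledge with the grip-bot.  [the west ledge: the cut-bot, the pack-bot, the paint-bot, the scan-bot, the sort-bot, the weld-bot | the east ledge: the grip-bot]
2. Guide goes back to the west ledge alone.  [the west ledge: the cut-bot, the pack-bot, the paint-bot, the scan-bot, the sort-bot, the weld-bot | the east ledge: the grip-bot]
3. Guide goes to the east ledge with the weld-bot.  [the west ledge: the cut-bot, the pack-bot, the paint-bot, the scan-bot, the sort-bot | the east ledge: the grip-bot, the weld-bot]
4. Guide goes back to the west ledge alone.  [the west ledge: the cut-bot, the pack-bot, the paint-bot, the scan-bot, the sort-bot | the east ledge: the grip-bot, the weld-bot]
5. Guide goes to the east ledge with the sort-bot.  [the west ledge: the cut-bot, the pack-bot, the paint-bot, the scan-bot | the east ledge: the grip-bot, the sort-bot, the weld-bot]
6. Guide goes back to the west ledge alone.  [the west ledge: the cut-bot, the pack-bot, the paint-bot, the scan-bot | the east ledge: the grip-bot, the sort-bot, the weld-bot]
7. Guide goes to the east ledge with the paint-bot.  [the west ledge: the cut-bot, the pack-bot, the scan-bot | the east ledge: the grip-bot, the paint-bot, the sort-bot, the weld-bot]
8. Guide goes back to the west ledge alone.  [the west ledge: the cut-bot, the pack-bot, the scan-bot | the east ledge: the grip-bot, the paint-bot, the sort-bot, the weld-bot]
9. Guide goes to the east ledge with the pack-bot.  [the west ledge: the cut-bot, the scan-bot | the east ledge: the grip-bot, the pack-bot, the paint-bot, the sort-bot, the weld-bot]
10. Guide goes back to the west ledge alone.  [the west ledge: the cut-bot, the scan-bot | the east ledge: the grip-bot, the pack-bot, the paint-bot, the sort-bot, the weld-bot]
11. Guide goes to the east ledge with the cut-bot.  [the west ledge: the scan-bot | the east ledge: the cut-bot, the grip-bot, the pack-bot, the paint-bot, the sort-bot, the weld-bot]
12. Guide goes back to the west ledge with the grip-bot.  [the west ledge: the grip-bot, the scan-bot | the east ledge: the cut-bot, the pack-bot, the paint-bot, the sort-bot, the weld-bot]
13. Guide goes to the east ledge with the scan-bot.  [the west ledge: the grip-bot | the east ledge: the cut-bot, the pack-bot, the paint-bot, the scan-bot, the sort-bot, the weld-bot]
14. Guide goes back to the west ledge alone.  [the west ledge: the grip-bot | the east ledge: the cut-bot, the pack-bot, the paint-bot, the scan-bot, the sort-bot, the weld-bot]
15. Guide goes to the east ledge with the grip-bot.  [the west ledge: — | the east ledge: the cut-bot, the grip-bot, the pack-bot, the paint-bot, the scan-bot, the sort-bot, the weld-bot]

15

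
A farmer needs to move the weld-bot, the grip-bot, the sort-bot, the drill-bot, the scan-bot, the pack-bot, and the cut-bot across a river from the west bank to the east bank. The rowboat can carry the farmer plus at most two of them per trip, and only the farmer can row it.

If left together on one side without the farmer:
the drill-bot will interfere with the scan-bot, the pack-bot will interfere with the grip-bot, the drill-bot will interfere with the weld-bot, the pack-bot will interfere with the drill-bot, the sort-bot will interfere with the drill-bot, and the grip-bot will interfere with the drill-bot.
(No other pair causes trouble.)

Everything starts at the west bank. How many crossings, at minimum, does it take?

11

Counting alone: the farmer can take at most 2 across per trip to the east bank, so moving all 7 needs at least 4 loaded trips out, with a return between consecutive ones — at least 7 crossings.
The safety rule pushes this higher. Following every safe sequence of crossings, the most of the 7 that can be at the east bank as the rowboat arrives there on crossings 7, 9 is 5, 6 respectively — never all 7.
So no plan with fewer than 11 crossings exists, and this one achieves 11:
1. Farmer goes to the east bank with the drill-bot and the grip-bot.  [the west bank: the cut-bot, the pack-bot, the scan-bot, the sort-bot, the weld-bot | the east bank: the drill-bot, the grip-bot]
2. Farmer goes back to the west bank with the grip-bot.  [the west bank: the cut-bot, the grip-bot, the pack-bot, the scan-bot, the sort-bot, the weld-bot | the east bank: the drill-bot]
3. Farmer goes to the east bank with the grip-bot and the weld-bot.  [the west bank: the cut-bot, the pack-bot, the scan-bot, the sort-bot | the east bank: the drill-bot, the grip-bot, the weld-bot]
4. Farmer goes back to the west bank with the drill-bot.  [the west bank: the cut-bot, the drill-bot, the pack-bot, the scan-bot, the sort-bot | the east bank: the grip-bot, the weld-bot]
5. Farmer goes to the east bank with the drill-bot and the sort-bot.  [the west bank: the cut-bot, the pack-bot, the scan-bot | the east bank: the drill-bot, the grip-bot, the sort-bot, the weld-bot]
6. Farmer goes back to the west bank with the drill-bot.  [the west bank: the cut-bot, the drill-bot, the pack-bot, the scan-bot | the east bank: the grip-bot, the sort-bot, the weld-bot]
7. Farmer goes to the east bank with the drill-bot and the scan-bot.  [the west bank: the cut-bot, the pack-bot | the east bank: the drill-bot, the grip-bot, the scan-bot, the sort-bot, the weld-bot]
8. Farmer goes back to the west bank with the drill-bot.  [the west bank: the cut-bot, the drill-bot, the pack-bot | the east bank: the grip-bot, the scan-bot, the sort-bot, the weld-bot]
9. Farmer goes to the east bank with the cut-bot and the drill-bot.  [the west bank: the pack-bot | the east bank: the cut-bot, the drill-bot, the grip-bot, the scan-bot, the sort-bot, the weld-bot]
10. Farmer goes back to the west bank with the drill-bot.  [the west bank: the drill-bot, the pack-bot | the east bank: the cut-bot, the grip-bot, the scan-bot, the sort-bot, the weld-bot]
11. Farmer goes to the east bank with the drill-bot and the pack-bot.  [the west bank: — | the east bank: the cut-bot, the drill-bot, the grip-bot, the pack-bot, the scan-bot, the sort-bot, the weld-bot]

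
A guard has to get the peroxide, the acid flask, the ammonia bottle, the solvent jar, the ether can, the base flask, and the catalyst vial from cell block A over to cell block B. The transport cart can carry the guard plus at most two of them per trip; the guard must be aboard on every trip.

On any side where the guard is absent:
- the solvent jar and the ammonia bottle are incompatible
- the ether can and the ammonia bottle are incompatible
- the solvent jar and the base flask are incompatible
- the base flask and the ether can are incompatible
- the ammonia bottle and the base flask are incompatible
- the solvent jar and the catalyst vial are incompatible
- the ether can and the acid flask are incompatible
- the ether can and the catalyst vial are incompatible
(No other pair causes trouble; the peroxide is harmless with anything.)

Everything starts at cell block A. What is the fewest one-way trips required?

Whatever the first load, the items left behind include a forbidden pair without the guard. No opening move is safe, so no plan exists.

impossible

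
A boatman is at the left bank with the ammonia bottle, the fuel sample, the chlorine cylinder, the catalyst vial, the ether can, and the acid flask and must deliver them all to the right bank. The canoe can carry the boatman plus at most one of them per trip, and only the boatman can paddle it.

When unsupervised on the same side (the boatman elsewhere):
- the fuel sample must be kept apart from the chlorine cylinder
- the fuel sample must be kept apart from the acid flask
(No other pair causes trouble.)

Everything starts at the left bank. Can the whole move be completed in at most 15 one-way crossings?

Yes

Yes — this plan uses 13 crossings (≤ 15):
1. Boatman goes to the right bank with the fuel sample.
2. Boatman goes back to the left bank alone.
3. Boatman goes to the right bank with the ammonia bottle.
4. Boatman goes back to the left bank alone.
5. Boatman goes to the right bank with the chlorine cylinder.
6. Boatman goes back to the left bank with the fuel sample.
7. Boatman goes to the right bank with the acid flask.
8. Boatman goes back to the left bank alone.
9. Boatman goes to the right bank with the catalyst vial.
10. Boatman goes back to the left bank alone.
11. Boatman goes to the right bank with the ether can.
12. Boatman goes back to the left bank alone.
13. Boatman goes to the right bank with the fuel sample.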